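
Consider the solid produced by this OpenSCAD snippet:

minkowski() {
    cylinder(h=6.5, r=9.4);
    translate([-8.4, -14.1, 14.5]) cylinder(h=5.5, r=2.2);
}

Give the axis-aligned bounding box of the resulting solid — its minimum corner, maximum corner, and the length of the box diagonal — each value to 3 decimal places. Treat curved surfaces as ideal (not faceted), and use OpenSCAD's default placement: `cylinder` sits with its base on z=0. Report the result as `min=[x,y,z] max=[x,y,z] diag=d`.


A = translate([-8.4, -14.1, 14.5]) cylinder(h=5.5, r=2.2) → bbox [-10.6,-16.3,14.5] .. [-6.2,-11.9,20]
B = cylinder(h=6.5, r=9.4) → bbox [-9.4,-9.4,0] .. [9.4,9.4,6.5]
lo = A.lo+B.lo = [-10.6-9.4, -16.3-9.4, 14.5+0] = [-20.000,-25.700,14.500]
hi = A.hi+B.hi = [-6.2+9.4, -11.9+9.4, 20+6.5] = [3.200,-2.500,26.500]
diag = √(23.2²+23.2²+12²) = √1220.48 = 34.935

min=[-20.000,-25.700,14.500] max=[3.200,-2.500,26.500] diag=34.935


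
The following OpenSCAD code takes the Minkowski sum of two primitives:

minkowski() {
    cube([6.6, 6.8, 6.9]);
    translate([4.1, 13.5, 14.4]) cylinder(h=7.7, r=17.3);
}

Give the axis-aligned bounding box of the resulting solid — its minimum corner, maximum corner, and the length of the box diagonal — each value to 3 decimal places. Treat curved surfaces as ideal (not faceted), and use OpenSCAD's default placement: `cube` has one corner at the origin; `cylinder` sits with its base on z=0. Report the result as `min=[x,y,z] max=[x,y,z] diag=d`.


min=[-13.200,-3.800,14.400] max=[28.000,37.600,29.000] diag=60.204

A = translate([4.1, 13.5, 14.4]) cylinder(h=7.7, r=17.3) → bbox [-13.2,-3.8,14.4] .. [21.4,30.8,22.1]
B = cube([6.6, 6.8, 6.9]) → bbox [0,0,0] .. [6.6,6.8,6.9]
lo = A.lo+B.lo = [-13.2+0, -3.8+0, 14.4+0] = [-13.200,-3.800,14.400]
hi = A.hi+B.hi = [21.4+6.6, 30.8+6.8, 22.1+6.9] = [28.000,37.600,29.000]
diag = √(41.2²+41.4²+14.6²) = √3624.56 = 60.204


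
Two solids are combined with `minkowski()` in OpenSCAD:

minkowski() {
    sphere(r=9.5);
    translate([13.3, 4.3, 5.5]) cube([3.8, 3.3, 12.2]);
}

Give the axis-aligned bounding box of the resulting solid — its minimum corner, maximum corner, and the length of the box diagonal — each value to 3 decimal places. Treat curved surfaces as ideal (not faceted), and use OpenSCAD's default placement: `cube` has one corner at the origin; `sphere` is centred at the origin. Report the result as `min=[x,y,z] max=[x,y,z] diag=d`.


min=[3.800,-5.200,-4.000] max=[26.600,17.100,27.200] diag=44.616

A = translate([13.3, 4.3, 5.5]) cube([3.8, 3.3, 12.2]) → bbox [13.3,4.3,5.5] .. [17.1,7.6,17.7]
B = sphere(r=9.5) → bbox [-9.5,-9.5,-9.5] .. [9.5,9.5,9.5]
lo = A.lo+B.lo = [13.3-9.5, 4.3-9.5, 5.5-9.5] = [3.800,-5.200,-4.000]
hi = A.hi+B.hi = [17.1+9.5, 7.6+9.5, 17.7+9.5] = [26.600,17.100,27.200]
diag = √(22.8²+22.3²+31.2²) = √1990.57 = 44.616


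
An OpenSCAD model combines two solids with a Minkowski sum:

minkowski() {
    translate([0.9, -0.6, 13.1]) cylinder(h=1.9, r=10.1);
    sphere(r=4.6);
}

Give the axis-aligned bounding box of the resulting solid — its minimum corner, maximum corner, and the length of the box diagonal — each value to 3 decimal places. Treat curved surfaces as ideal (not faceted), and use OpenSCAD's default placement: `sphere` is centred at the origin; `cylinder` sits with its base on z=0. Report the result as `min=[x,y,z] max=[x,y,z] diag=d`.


min=[-13.800,-15.300,8.500] max=[15.600,14.100,19.600] diag=43.034

A = translate([0.9, -0.6, 13.1]) cylinder(h=1.9, r=10.1) → bbox [-9.2,-10.7,13.1] .. [11,9.5,15]
B = sphere(r=4.6) → bbox [-4.6,-4.6,-4.6] .. [4.6,4.6,4.6]
lo = A.lo+B.lo = [-9.2-4.6, -10.7-4.6, 13.1-4.6] = [-13.800,-15.300,8.500]
hi = A.hi+B.hi = [11+4.6, 9.5+4.6, 15+4.6] = [15.600,14.100,19.600]
diag = √(29.4²+29.4²+11.1²) = √1851.93 = 43.034


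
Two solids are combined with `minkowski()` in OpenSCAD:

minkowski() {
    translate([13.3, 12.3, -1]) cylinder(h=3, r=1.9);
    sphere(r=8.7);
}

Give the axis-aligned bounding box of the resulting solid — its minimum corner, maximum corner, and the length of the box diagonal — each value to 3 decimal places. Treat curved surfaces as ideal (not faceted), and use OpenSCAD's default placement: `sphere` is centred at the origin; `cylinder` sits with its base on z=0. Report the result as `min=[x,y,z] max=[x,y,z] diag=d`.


A = translate([13.3, 12.3, -1]) cylinder(h=3, r=1.9) → bbox [11.4,10.4,-1] .. [15.2,14.2,2]
B = sphere(r=8.7) → bbox [-8.7,-8.7,-8.7] .. [8.7,8.7,8.7]
lo = A.lo+B.lo = [11.4-8.7, 10.4-8.7, -1-8.7] = [2.700,1.700,-9.700]
hi = A.hi+B.hi = [15.2+8.7, 14.2+8.7, 2+8.7] = [23.900,22.900,10.700]
diag = √(21.2²+21.2²+20.4²) = √1315.04 = 36.263

min=[2.700,1.700,-9.700] max=[23.900,22.900,10.700] diag=36.263


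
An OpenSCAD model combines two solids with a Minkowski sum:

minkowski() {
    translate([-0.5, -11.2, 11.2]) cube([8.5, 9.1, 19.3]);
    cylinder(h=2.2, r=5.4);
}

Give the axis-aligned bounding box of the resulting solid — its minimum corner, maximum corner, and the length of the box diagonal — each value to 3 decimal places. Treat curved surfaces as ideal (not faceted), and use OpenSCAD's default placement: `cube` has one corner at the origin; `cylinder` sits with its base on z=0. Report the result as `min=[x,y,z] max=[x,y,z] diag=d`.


min=[-5.900,-16.600,11.200] max=[13.400,3.300,32.700] diag=35.082

A = translate([-0.5, -11.2, 11.2]) cube([8.5, 9.1, 19.3]) → bbox [-0.5,-11.2,11.2] .. [8,-2.1,30.5]
B = cylinder(h=2.2, r=5.4) → bbox [-5.4,-5.4,0] .. [5.4,5.4,2.2]
lo = A.lo+B.lo = [-0.5-5.4, -11.2-5.4, 11.2+0] = [-5.900,-16.600,11.200]
hi = A.hi+B.hi = [8+5.4, -2.1+5.4, 30.5+2.2] = [13.400,3.300,32.700]
diag = √(19.3²+19.9²+21.5²) = √1230.75 = 35.082


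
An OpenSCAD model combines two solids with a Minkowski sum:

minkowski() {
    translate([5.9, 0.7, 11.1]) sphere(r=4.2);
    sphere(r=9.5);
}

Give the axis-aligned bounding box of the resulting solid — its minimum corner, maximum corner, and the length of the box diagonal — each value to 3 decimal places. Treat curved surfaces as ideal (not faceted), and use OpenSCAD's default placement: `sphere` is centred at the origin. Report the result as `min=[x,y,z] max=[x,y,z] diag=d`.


A = translate([5.9, 0.7, 11.1]) sphere(r=4.2) → bbox [1.7,-3.5,6.9] .. [10.1,4.9,15.3]
B = sphere(r=9.5) → bbox [-9.5,-9.5,-9.5] .. [9.5,9.5,9.5]
lo = A.lo+B.lo = [1.7-9.5, -3.5-9.5, 6.9-9.5] = [-7.800,-13.000,-2.600]
hi = A.hi+B.hi = [10.1+9.5, 4.9+9.5, 15.3+9.5] = [19.600,14.400,24.800]
diag = √(27.4²+27.4²+27.4²) = √2252.28 = 47.458

min=[-7.800,-13.000,-2.600] max=[19.600,14.400,24.800] diag=47.458


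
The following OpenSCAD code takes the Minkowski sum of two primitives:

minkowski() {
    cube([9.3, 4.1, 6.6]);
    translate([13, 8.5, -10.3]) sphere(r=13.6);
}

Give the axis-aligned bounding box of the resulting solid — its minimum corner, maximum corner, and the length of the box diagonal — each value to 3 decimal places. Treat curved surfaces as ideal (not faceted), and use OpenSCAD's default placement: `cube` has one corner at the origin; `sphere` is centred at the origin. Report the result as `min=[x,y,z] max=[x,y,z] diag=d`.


A = translate([13, 8.5, -10.3]) sphere(r=13.6) → bbox [-0.6,-5.1,-23.9] .. [26.6,22.1,3.3]
B = cube([9.3, 4.1, 6.6]) → bbox [0,0,0] .. [9.3,4.1,6.6]
lo = A.lo+B.lo = [-0.6+0, -5.1+0, -23.9+0] = [-0.600,-5.100,-23.900]
hi = A.hi+B.hi = [26.6+9.3, 22.1+4.1, 3.3+6.6] = [35.900,26.200,9.900]
diag = √(36.5²+31.3²+33.8²) = √3454.38 = 58.774

min=[-0.600,-5.100,-23.900] max=[35.900,26.200,9.900] diag=58.774


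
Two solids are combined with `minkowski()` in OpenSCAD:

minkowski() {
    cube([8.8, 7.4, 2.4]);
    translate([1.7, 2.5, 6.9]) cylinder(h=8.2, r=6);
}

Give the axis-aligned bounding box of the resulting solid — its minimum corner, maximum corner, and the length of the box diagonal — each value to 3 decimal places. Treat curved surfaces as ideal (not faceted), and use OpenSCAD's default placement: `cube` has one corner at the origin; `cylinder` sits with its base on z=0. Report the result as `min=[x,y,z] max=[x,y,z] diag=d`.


min=[-4.300,-3.500,6.900] max=[16.500,15.900,17.500] diag=30.354

A = translate([1.7, 2.5, 6.9]) cylinder(h=8.2, r=6) → bbox [-4.3,-3.5,6.9] .. [7.7,8.5,15.1]
B = cube([8.8, 7.4, 2.4]) → bbox [0,0,0] .. [8.8,7.4,2.4]
lo = A.lo+B.lo = [-4.3+0, -3.5+0, 6.9+0] = [-4.300,-3.500,6.900]
hi = A.hi+B.hi = [7.7+8.8, 8.5+7.4, 15.1+2.4] = [16.500,15.900,17.500]
diag = √(20.8²+19.4²+10.6²) = √921.36 = 30.354


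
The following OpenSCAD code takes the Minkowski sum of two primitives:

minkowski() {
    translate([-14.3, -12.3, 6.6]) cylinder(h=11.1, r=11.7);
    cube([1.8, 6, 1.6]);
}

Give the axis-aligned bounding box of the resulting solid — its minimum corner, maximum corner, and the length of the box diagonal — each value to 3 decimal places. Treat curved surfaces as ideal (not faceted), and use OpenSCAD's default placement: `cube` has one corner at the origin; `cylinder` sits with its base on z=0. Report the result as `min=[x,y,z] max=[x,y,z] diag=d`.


min=[-26.000,-24.000,6.600] max=[-0.800,5.400,19.300] diag=40.752

A = translate([-14.3, -12.3, 6.6]) cylinder(h=11.1, r=11.7) → bbox [-26,-24,6.6] .. [-2.6,-0.6,17.7]
B = cube([1.8, 6, 1.6]) → bbox [0,0,0] .. [1.8,6,1.6]
lo = A.lo+B.lo = [-26+0, -24+0, 6.6+0] = [-26.000,-24.000,6.600]
hi = A.hi+B.hi = [-2.6+1.8, -0.6+6, 17.7+1.6] = [-0.800,5.400,19.300]
diag = √(25.2²+29.4²+12.7²) = √1660.69 = 40.752


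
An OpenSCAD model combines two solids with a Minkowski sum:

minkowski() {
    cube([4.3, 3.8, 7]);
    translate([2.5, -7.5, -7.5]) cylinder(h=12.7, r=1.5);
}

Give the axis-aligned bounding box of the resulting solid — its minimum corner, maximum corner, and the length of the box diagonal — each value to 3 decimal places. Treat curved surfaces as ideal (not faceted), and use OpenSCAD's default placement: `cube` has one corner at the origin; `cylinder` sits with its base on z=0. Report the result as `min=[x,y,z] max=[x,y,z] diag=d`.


min=[1.000,-9.000,-7.500] max=[8.300,-2.200,12.200] diag=22.082

A = translate([2.5, -7.5, -7.5]) cylinder(h=12.7, r=1.5) → bbox [1,-9,-7.5] .. [4,-6,5.2]
B = cube([4.3, 3.8, 7]) → bbox [0,0,0] .. [4.3,3.8,7]
lo = A.lo+B.lo = [1+0, -9+0, -7.5+0] = [1.000,-9.000,-7.500]
hi = A.hi+B.hi = [4+4.3, -6+3.8, 5.2+7] = [8.300,-2.200,12.200]
diag = √(7.3²+6.8²+19.7²) = √487.62 = 22.082


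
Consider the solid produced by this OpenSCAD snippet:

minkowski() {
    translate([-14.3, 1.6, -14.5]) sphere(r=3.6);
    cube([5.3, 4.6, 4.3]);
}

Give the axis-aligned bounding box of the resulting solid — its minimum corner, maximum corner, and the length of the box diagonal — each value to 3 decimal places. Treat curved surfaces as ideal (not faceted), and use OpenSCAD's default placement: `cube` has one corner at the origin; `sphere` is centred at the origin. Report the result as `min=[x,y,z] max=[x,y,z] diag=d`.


A = translate([-14.3, 1.6, -14.5]) sphere(r=3.6) → bbox [-17.9,-2,-18.1] .. [-10.7,5.2,-10.9]
B = cube([5.3, 4.6, 4.3]) → bbox [0,0,0] .. [5.3,4.6,4.3]
lo = A.lo+B.lo = [-17.9+0, -2+0, -18.1+0] = [-17.900,-2.000,-18.100]
hi = A.hi+B.hi = [-10.7+5.3, 5.2+4.6, -10.9+4.3] = [-5.400,9.800,-6.600]
diag = √(12.5²+11.8²+11.5²) = √427.74 = 20.682

min=[-17.900,-2.000,-18.100] max=[-5.400,9.800,-6.600] diag=20.682


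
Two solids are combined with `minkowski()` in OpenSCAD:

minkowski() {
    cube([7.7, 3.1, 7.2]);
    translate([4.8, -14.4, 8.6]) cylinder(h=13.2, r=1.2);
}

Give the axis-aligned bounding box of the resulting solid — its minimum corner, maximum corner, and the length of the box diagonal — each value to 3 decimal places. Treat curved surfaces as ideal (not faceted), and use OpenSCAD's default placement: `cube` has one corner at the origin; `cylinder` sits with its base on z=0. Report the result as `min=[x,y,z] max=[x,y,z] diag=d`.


A = translate([4.8, -14.4, 8.6]) cylinder(h=13.2, r=1.2) → bbox [3.6,-15.6,8.6] .. [6,-13.2,21.8]
B = cube([7.7, 3.1, 7.2]) → bbox [0,0,0] .. [7.7,3.1,7.2]
lo = A.lo+B.lo = [3.6+0, -15.6+0, 8.6+0] = [3.600,-15.600,8.600]
hi = A.hi+B.hi = [6+7.7, -13.2+3.1, 21.8+7.2] = [13.700,-10.100,29.000]
diag = √(10.1²+5.5²+20.4²) = √548.42 = 23.418

min=[3.600,-15.600,8.600] max=[13.700,-10.100,29.000] diag=23.418


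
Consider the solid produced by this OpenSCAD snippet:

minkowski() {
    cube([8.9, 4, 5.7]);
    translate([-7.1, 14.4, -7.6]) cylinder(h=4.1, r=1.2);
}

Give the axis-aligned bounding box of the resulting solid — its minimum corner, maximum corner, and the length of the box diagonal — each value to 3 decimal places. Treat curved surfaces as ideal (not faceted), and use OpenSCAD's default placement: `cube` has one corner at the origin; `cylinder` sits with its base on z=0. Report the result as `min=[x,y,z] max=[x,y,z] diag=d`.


A = translate([-7.1, 14.4, -7.6]) cylinder(h=4.1, r=1.2) → bbox [-8.3,13.2,-7.6] .. [-5.9,15.6,-3.5]
B = cube([8.9, 4, 5.7]) → bbox [0,0,0] .. [8.9,4,5.7]
lo = A.lo+B.lo = [-8.3+0, 13.2+0, -7.6+0] = [-8.300,13.200,-7.600]
hi = A.hi+B.hi = [-5.9+8.9, 15.6+4, -3.5+5.7] = [3.000,19.600,2.200]
diag = √(11.3²+6.4²+9.8²) = √264.69 = 16.269

min=[-8.300,13.200,-7.600] max=[3.000,19.600,2.200] diag=16.269


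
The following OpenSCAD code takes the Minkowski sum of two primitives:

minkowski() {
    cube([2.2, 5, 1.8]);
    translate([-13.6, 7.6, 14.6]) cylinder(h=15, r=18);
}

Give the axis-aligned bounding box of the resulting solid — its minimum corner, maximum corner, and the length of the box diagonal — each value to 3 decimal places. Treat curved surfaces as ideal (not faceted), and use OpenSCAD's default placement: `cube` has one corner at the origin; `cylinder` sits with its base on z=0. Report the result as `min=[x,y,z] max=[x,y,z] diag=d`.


min=[-31.600,-10.400,14.600] max=[6.600,30.600,31.400] diag=58.502

A = translate([-13.6, 7.6, 14.6]) cylinder(h=15, r=18) → bbox [-31.6,-10.4,14.6] .. [4.4,25.6,29.6]
B = cube([2.2, 5, 1.8]) → bbox [0,0,0] .. [2.2,5,1.8]
lo = A.lo+B.lo = [-31.6+0, -10.4+0, 14.6+0] = [-31.600,-10.400,14.600]
hi = A.hi+B.hi = [4.4+2.2, 25.6+5, 29.6+1.8] = [6.600,30.600,31.400]
diag = √(38.2²+41²+16.8²) = √3422.48 = 58.502


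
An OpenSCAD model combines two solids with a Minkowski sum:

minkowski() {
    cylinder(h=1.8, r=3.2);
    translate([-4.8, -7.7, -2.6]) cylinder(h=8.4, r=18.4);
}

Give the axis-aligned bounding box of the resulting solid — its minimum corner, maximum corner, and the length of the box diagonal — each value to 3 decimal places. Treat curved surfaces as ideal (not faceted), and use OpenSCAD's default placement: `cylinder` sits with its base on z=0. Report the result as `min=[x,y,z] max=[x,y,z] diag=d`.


A = translate([-4.8, -7.7, -2.6]) cylinder(h=8.4, r=18.4) → bbox [-23.2,-26.1,-2.6] .. [13.6,10.7,5.8]
B = cylinder(h=1.8, r=3.2) → bbox [-3.2,-3.2,0] .. [3.2,3.2,1.8]
lo = A.lo+B.lo = [-23.2-3.2, -26.1-3.2, -2.6+0] = [-26.400,-29.300,-2.600]
hi = A.hi+B.hi = [13.6+3.2, 10.7+3.2, 5.8+1.8] = [16.800,13.900,7.600]
diag = √(43.2²+43.2²+10.2²) = √3836.52 = 61.940

min=[-26.400,-29.300,-2.600] max=[16.800,13.900,7.600] diag=61.940


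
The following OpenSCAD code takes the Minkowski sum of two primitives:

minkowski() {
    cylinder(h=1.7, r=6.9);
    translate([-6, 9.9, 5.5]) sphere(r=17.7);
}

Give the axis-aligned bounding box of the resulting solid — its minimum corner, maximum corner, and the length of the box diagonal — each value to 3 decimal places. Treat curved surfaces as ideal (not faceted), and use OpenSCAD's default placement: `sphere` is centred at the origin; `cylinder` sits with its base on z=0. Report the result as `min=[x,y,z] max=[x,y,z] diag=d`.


A = translate([-6, 9.9, 5.5]) sphere(r=17.7) → bbox [-23.7,-7.8,-12.2] .. [11.7,27.6,23.2]
B = cylinder(h=1.7, r=6.9) → bbox [-6.9,-6.9,0] .. [6.9,6.9,1.7]
lo = A.lo+B.lo = [-23.7-6.9, -7.8-6.9, -12.2+0] = [-30.600,-14.700,-12.200]
hi = A.hi+B.hi = [11.7+6.9, 27.6+6.9, 23.2+1.7] = [18.600,34.500,24.900]
diag = √(49.2²+49.2²+37.1²) = √6217.69 = 78.852

min=[-30.600,-14.700,-12.200] max=[18.600,34.500,24.900] diag=78.852


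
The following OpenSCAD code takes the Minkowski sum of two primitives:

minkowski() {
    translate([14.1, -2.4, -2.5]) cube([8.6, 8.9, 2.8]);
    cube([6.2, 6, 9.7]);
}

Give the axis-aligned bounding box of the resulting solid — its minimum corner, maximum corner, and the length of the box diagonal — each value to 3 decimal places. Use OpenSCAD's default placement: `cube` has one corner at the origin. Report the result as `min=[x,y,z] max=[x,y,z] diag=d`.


A = translate([14.1, -2.4, -2.5]) cube([8.6, 8.9, 2.8]) → bbox [14.1,-2.4,-2.5] .. [22.7,6.5,0.3]
B = cube([6.2, 6, 9.7]) → bbox [0,0,0] .. [6.2,6,9.7]
lo = A.lo+B.lo = [14.1+0, -2.4+0, -2.5+0] = [14.100,-2.400,-2.500]
hi = A.hi+B.hi = [22.7+6.2, 6.5+6, 0.3+9.7] = [28.900,12.500,10.000]
diag = √(14.8²+14.9²+12.5²) = √597.3 = 24.440

min=[14.100,-2.400,-2.500] max=[28.900,12.500,10.000] diag=24.440


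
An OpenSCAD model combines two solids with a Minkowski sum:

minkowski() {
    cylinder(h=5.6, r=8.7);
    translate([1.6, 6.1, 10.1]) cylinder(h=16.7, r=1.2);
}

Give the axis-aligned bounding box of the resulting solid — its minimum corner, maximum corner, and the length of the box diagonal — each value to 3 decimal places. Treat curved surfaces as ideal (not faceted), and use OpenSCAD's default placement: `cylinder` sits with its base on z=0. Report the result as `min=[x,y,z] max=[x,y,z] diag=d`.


A = translate([1.6, 6.1, 10.1]) cylinder(h=16.7, r=1.2) → bbox [0.4,4.9,10.1] .. [2.8,7.3,26.8]
B = cylinder(h=5.6, r=8.7) → bbox [-8.7,-8.7,0] .. [8.7,8.7,5.6]
lo = A.lo+B.lo = [0.4-8.7, 4.9-8.7, 10.1+0] = [-8.300,-3.800,10.100]
hi = A.hi+B.hi = [2.8+8.7, 7.3+8.7, 26.8+5.6] = [11.500,16.000,32.400]
diag = √(19.8²+19.8²+22.3²) = √1281.37 = 35.796

min=[-8.300,-3.800,10.100] max=[11.500,16.000,32.400] diag=35.796


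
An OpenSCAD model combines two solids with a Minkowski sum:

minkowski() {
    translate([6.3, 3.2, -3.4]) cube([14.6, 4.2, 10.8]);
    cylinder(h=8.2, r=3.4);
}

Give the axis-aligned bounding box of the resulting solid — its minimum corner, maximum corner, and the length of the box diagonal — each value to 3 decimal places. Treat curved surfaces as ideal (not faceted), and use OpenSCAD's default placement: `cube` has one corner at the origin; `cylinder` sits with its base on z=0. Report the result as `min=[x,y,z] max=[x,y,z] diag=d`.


min=[2.900,-0.200,-3.400] max=[24.300,10.800,15.600] diag=30.659

A = translate([6.3, 3.2, -3.4]) cube([14.6, 4.2, 10.8]) → bbox [6.3,3.2,-3.4] .. [20.9,7.4,7.4]
B = cylinder(h=8.2, r=3.4) → bbox [-3.4,-3.4,0] .. [3.4,3.4,8.2]
lo = A.lo+B.lo = [6.3-3.4, 3.2-3.4, -3.4+0] = [2.900,-0.200,-3.400]
hi = A.hi+B.hi = [20.9+3.4, 7.4+3.4, 7.4+8.2] = [24.300,10.800,15.600]
diag = √(21.4²+11²+19²) = √939.96 = 30.659


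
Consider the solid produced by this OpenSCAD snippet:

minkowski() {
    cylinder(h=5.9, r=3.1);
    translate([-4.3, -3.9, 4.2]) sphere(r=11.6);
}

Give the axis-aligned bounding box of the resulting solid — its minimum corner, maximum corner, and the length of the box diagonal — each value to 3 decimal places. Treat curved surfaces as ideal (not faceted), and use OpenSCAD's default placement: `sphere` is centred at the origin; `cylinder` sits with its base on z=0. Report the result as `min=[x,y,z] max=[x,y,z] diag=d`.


min=[-19.000,-18.600,-7.400] max=[10.400,10.800,21.700] diag=50.750

A = translate([-4.3, -3.9, 4.2]) sphere(r=11.6) → bbox [-15.9,-15.5,-7.4] .. [7.3,7.7,15.8]
B = cylinder(h=5.9, r=3.1) → bbox [-3.1,-3.1,0] .. [3.1,3.1,5.9]
lo = A.lo+B.lo = [-15.9-3.1, -15.5-3.1, -7.4+0] = [-19.000,-18.600,-7.400]
hi = A.hi+B.hi = [7.3+3.1, 7.7+3.1, 15.8+5.9] = [10.400,10.800,21.700]
diag = √(29.4²+29.4²+29.1²) = √2575.53 = 50.750


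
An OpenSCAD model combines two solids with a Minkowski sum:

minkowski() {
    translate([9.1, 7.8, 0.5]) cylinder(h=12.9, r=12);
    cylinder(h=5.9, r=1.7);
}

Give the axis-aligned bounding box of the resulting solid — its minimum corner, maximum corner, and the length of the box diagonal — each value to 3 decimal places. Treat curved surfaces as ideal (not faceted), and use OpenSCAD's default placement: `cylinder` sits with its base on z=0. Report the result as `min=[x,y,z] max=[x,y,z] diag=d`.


min=[-4.600,-5.900,0.500] max=[22.800,21.500,19.300] diag=43.069

A = translate([9.1, 7.8, 0.5]) cylinder(h=12.9, r=12) → bbox [-2.9,-4.2,0.5] .. [21.1,19.8,13.4]
B = cylinder(h=5.9, r=1.7) → bbox [-1.7,-1.7,0] .. [1.7,1.7,5.9]
lo = A.lo+B.lo = [-2.9-1.7, -4.2-1.7, 0.5+0] = [-4.600,-5.900,0.500]
hi = A.hi+B.hi = [21.1+1.7, 19.8+1.7, 13.4+5.9] = [22.800,21.500,19.300]
diag = √(27.4²+27.4²+18.8²) = √1854.96 = 43.069


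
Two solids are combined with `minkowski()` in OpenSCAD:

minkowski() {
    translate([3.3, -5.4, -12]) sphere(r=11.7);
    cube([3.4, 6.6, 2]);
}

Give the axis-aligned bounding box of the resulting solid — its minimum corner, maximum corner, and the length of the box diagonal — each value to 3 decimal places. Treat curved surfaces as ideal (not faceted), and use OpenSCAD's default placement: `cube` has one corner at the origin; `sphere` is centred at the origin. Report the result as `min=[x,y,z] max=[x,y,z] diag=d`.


min=[-8.400,-17.100,-23.700] max=[18.400,12.900,1.700] diag=47.575

A = translate([3.3, -5.4, -12]) sphere(r=11.7) → bbox [-8.4,-17.1,-23.7] .. [15,6.3,-0.3]
B = cube([3.4, 6.6, 2]) → bbox [0,0,0] .. [3.4,6.6,2]
lo = A.lo+B.lo = [-8.4+0, -17.1+0, -23.7+0] = [-8.400,-17.100,-23.700]
hi = A.hi+B.hi = [15+3.4, 6.3+6.6, -0.3+2] = [18.400,12.900,1.700]
diag = √(26.8²+30²+25.4²) = √2263.4 = 47.575


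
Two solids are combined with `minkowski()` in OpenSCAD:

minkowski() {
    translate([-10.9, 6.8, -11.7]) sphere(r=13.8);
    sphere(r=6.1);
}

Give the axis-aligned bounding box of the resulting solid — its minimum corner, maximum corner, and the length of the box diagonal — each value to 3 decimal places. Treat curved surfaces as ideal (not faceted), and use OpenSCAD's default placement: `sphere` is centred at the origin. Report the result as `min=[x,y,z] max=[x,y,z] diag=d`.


min=[-30.800,-13.100,-31.600] max=[9.000,26.700,8.200] diag=68.936

A = translate([-10.9, 6.8, -11.7]) sphere(r=13.8) → bbox [-24.7,-7,-25.5] .. [2.9,20.6,2.1]
B = sphere(r=6.1) → bbox [-6.1,-6.1,-6.1] .. [6.1,6.1,6.1]
lo = A.lo+B.lo = [-24.7-6.1, -7-6.1, -25.5-6.1] = [-30.800,-13.100,-31.600]
hi = A.hi+B.hi = [2.9+6.1, 20.6+6.1, 2.1+6.1] = [9.000,26.700,8.200]
diag = √(39.8²+39.8²+39.8²) = √4752.12 = 68.936


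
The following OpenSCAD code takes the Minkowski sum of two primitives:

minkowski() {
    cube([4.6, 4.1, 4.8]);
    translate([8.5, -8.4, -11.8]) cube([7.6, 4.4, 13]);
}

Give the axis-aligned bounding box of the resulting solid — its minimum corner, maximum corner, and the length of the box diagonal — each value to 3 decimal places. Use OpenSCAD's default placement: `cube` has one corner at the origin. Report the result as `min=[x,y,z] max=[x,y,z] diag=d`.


A = translate([8.5, -8.4, -11.8]) cube([7.6, 4.4, 13]) → bbox [8.5,-8.4,-11.8] .. [16.1,-4,1.2]
B = cube([4.6, 4.1, 4.8]) → bbox [0,0,0] .. [4.6,4.1,4.8]
lo = A.lo+B.lo = [8.5+0, -8.4+0, -11.8+0] = [8.500,-8.400,-11.800]
hi = A.hi+B.hi = [16.1+4.6, -4+4.1, 1.2+4.8] = [20.700,0.100,6.000]
diag = √(12.2²+8.5²+17.8²) = √537.93 = 23.193

min=[8.500,-8.400,-11.800] max=[20.700,0.100,6.000] diag=23.193


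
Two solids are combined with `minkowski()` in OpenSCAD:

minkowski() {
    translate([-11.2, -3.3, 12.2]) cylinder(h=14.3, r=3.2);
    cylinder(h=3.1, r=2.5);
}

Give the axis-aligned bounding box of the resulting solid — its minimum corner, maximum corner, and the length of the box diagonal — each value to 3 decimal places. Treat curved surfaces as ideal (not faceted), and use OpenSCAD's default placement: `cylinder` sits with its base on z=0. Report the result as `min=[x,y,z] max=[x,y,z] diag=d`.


A = translate([-11.2, -3.3, 12.2]) cylinder(h=14.3, r=3.2) → bbox [-14.4,-6.5,12.2] .. [-8,-0.1,26.5]
B = cylinder(h=3.1, r=2.5) → bbox [-2.5,-2.5,0] .. [2.5,2.5,3.1]
lo = A.lo+B.lo = [-14.4-2.5, -6.5-2.5, 12.2+0] = [-16.900,-9.000,12.200]
hi = A.hi+B.hi = [-8+2.5, -0.1+2.5, 26.5+3.1] = [-5.500,2.400,29.600]
diag = √(11.4²+11.4²+17.4²) = √562.68 = 23.721

min=[-16.900,-9.000,12.200] max=[-5.500,2.400,29.600] diag=23.721


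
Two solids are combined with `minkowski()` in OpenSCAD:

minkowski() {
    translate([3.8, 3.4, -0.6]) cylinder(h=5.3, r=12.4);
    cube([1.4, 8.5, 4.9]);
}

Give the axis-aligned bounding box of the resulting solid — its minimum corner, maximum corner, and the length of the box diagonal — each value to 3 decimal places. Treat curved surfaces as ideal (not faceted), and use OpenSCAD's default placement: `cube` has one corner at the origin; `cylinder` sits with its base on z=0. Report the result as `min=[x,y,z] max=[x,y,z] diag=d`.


A = translate([3.8, 3.4, -0.6]) cylinder(h=5.3, r=12.4) → bbox [-8.6,-9,-0.6] .. [16.2,15.8,4.7]
B = cube([1.4, 8.5, 4.9]) → bbox [0,0,0] .. [1.4,8.5,4.9]
lo = A.lo+B.lo = [-8.6+0, -9+0, -0.6+0] = [-8.600,-9.000,-0.600]
hi = A.hi+B.hi = [16.2+1.4, 15.8+8.5, 4.7+4.9] = [17.600,24.300,9.600]
diag = √(26.2²+33.3²+10.2²) = √1899.37 = 43.582

min=[-8.600,-9.000,-0.600] max=[17.600,24.300,9.600] diag=43.582


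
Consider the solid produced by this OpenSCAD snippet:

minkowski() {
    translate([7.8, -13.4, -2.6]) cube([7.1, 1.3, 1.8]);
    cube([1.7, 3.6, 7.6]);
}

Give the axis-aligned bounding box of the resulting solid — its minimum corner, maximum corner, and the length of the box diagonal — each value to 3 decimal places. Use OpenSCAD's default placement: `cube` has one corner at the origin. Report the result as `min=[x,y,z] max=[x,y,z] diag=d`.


A = translate([7.8, -13.4, -2.6]) cube([7.1, 1.3, 1.8]) → bbox [7.8,-13.4,-2.6] .. [14.9,-12.1,-0.8]
B = cube([1.7, 3.6, 7.6]) → bbox [0,0,0] .. [1.7,3.6,7.6]
lo = A.lo+B.lo = [7.8+0, -13.4+0, -2.6+0] = [7.800,-13.400,-2.600]
hi = A.hi+B.hi = [14.9+1.7, -12.1+3.6, -0.8+7.6] = [16.600,-8.500,6.800]
diag = √(8.8²+4.9²+9.4²) = √189.81 = 13.777

min=[7.800,-13.400,-2.600] max=[16.600,-8.500,6.800] diag=13.777


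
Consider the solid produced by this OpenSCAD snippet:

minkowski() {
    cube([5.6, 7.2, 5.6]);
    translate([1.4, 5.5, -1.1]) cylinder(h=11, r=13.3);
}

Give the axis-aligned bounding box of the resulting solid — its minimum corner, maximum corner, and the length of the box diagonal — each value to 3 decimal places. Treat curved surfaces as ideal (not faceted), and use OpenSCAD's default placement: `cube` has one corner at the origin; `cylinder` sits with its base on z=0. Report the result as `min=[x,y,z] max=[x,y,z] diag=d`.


A = translate([1.4, 5.5, -1.1]) cylinder(h=11, r=13.3) → bbox [-11.9,-7.8,-1.1] .. [14.7,18.8,9.9]
B = cube([5.6, 7.2, 5.6]) → bbox [0,0,0] .. [5.6,7.2,5.6]
lo = A.lo+B.lo = [-11.9+0, -7.8+0, -1.1+0] = [-11.900,-7.800,-1.100]
hi = A.hi+B.hi = [14.7+5.6, 18.8+7.2, 9.9+5.6] = [20.300,26.000,15.500]
diag = √(32.2²+33.8²+16.6²) = √2454.84 = 49.546

min=[-11.900,-7.800,-1.100] max=[20.300,26.000,15.500] diag=49.546


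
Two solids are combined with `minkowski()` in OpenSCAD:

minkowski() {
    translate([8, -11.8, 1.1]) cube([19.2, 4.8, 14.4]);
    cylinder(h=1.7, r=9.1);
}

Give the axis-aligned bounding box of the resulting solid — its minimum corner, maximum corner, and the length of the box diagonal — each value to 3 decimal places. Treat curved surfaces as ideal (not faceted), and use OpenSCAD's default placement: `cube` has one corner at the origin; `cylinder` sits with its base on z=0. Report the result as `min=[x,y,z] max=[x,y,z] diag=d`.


A = translate([8, -11.8, 1.1]) cube([19.2, 4.8, 14.4]) → bbox [8,-11.8,1.1] .. [27.2,-7,15.5]
B = cylinder(h=1.7, r=9.1) → bbox [-9.1,-9.1,0] .. [9.1,9.1,1.7]
lo = A.lo+B.lo = [8-9.1, -11.8-9.1, 1.1+0] = [-1.100,-20.900,1.100]
hi = A.hi+B.hi = [27.2+9.1, -7+9.1, 15.5+1.7] = [36.300,2.100,17.200]
diag = √(37.4²+23²+16.1²) = √2186.97 = 46.765

min=[-1.100,-20.900,1.100] max=[36.300,2.100,17.200] diag=46.765


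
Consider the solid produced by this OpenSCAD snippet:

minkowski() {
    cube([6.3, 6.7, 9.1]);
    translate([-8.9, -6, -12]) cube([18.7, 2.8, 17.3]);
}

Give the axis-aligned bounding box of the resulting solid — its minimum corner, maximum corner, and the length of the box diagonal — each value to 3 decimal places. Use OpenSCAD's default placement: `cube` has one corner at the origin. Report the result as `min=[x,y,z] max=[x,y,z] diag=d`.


min=[-8.900,-6.000,-12.000] max=[16.100,3.500,14.400] diag=37.579

A = translate([-8.9, -6, -12]) cube([18.7, 2.8, 17.3]) → bbox [-8.9,-6,-12] .. [9.8,-3.2,5.3]
B = cube([6.3, 6.7, 9.1]) → bbox [0,0,0] .. [6.3,6.7,9.1]
lo = A.lo+B.lo = [-8.9+0, -6+0, -12+0] = [-8.900,-6.000,-12.000]
hi = A.hi+B.hi = [9.8+6.3, -3.2+6.7, 5.3+9.1] = [16.100,3.500,14.400]
diag = √(25²+9.5²+26.4²) = √1412.21 = 37.579


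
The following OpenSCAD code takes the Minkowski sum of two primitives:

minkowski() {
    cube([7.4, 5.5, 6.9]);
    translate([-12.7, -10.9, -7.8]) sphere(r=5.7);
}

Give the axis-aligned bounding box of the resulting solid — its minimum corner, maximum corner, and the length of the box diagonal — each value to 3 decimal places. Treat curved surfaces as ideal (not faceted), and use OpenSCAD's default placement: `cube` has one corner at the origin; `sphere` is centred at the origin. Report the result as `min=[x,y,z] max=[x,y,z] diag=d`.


min=[-18.400,-16.600,-13.500] max=[0.400,0.300,4.800] diag=31.208

A = translate([-12.7, -10.9, -7.8]) sphere(r=5.7) → bbox [-18.4,-16.6,-13.5] .. [-7,-5.2,-2.1]
B = cube([7.4, 5.5, 6.9]) → bbox [0,0,0] .. [7.4,5.5,6.9]
lo = A.lo+B.lo = [-18.4+0, -16.6+0, -13.5+0] = [-18.400,-16.600,-13.500]
hi = A.hi+B.hi = [-7+7.4, -5.2+5.5, -2.1+6.9] = [0.400,0.300,4.800]
diag = √(18.8²+16.9²+18.3²) = √973.94 = 31.208


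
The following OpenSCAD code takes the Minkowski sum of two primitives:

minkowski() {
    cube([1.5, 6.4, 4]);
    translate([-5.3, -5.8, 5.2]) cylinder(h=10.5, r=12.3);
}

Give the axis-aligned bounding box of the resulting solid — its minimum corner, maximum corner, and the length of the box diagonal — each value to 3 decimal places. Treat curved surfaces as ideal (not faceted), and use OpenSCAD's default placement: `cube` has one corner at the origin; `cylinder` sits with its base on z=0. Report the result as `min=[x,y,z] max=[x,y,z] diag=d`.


min=[-17.600,-18.100,5.200] max=[8.500,12.900,19.700] diag=43.040

A = translate([-5.3, -5.8, 5.2]) cylinder(h=10.5, r=12.3) → bbox [-17.6,-18.1,5.2] .. [7,6.5,15.7]
B = cube([1.5, 6.4, 4]) → bbox [0,0,0] .. [1.5,6.4,4]
lo = A.lo+B.lo = [-17.6+0, -18.1+0, 5.2+0] = [-17.600,-18.100,5.200]
hi = A.hi+B.hi = [7+1.5, 6.5+6.4, 15.7+4] = [8.500,12.900,19.700]
diag = √(26.1²+31²+14.5²) = √1852.46 = 43.040


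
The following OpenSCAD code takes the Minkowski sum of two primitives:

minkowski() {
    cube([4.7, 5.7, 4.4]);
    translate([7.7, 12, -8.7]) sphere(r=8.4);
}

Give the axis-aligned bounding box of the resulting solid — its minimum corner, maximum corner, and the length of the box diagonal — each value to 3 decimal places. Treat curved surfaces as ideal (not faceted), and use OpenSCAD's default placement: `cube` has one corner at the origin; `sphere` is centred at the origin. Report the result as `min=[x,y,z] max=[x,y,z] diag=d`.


min=[-0.700,3.600,-17.100] max=[20.800,26.100,4.100] diag=37.656

A = translate([7.7, 12, -8.7]) sphere(r=8.4) → bbox [-0.7,3.6,-17.1] .. [16.1,20.4,-0.3]
B = cube([4.7, 5.7, 4.4]) → bbox [0,0,0] .. [4.7,5.7,4.4]
lo = A.lo+B.lo = [-0.7+0, 3.6+0, -17.1+0] = [-0.700,3.600,-17.100]
hi = A.hi+B.hi = [16.1+4.7, 20.4+5.7, -0.3+4.4] = [20.800,26.100,4.100]
diag = √(21.5²+22.5²+21.2²) = √1417.94 = 37.656


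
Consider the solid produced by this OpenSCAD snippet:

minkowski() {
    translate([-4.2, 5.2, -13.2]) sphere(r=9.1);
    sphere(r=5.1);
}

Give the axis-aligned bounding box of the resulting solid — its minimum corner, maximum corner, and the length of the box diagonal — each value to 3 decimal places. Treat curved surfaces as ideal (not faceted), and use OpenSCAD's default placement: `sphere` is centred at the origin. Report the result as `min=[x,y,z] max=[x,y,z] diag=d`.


A = translate([-4.2, 5.2, -13.2]) sphere(r=9.1) → bbox [-13.3,-3.9,-22.3] .. [4.9,14.3,-4.1]
B = sphere(r=5.1) → bbox [-5.1,-5.1,-5.1] .. [5.1,5.1,5.1]
lo = A.lo+B.lo = [-13.3-5.1, -3.9-5.1, -22.3-5.1] = [-18.400,-9.000,-27.400]
hi = A.hi+B.hi = [4.9+5.1, 14.3+5.1, -4.1+5.1] = [10.000,19.400,1.000]
diag = √(28.4²+28.4²+28.4²) = √2419.68 = 49.190

min=[-18.400,-9.000,-27.400] max=[10.000,19.400,1.000] diag=49.190


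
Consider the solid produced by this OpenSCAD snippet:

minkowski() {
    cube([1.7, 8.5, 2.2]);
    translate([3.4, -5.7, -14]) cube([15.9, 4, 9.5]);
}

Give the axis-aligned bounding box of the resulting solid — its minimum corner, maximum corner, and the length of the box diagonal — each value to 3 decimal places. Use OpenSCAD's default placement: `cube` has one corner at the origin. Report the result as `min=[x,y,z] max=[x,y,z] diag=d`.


min=[3.400,-5.700,-14.000] max=[21.000,6.800,-2.300] diag=24.554

A = translate([3.4, -5.7, -14]) cube([15.9, 4, 9.5]) → bbox [3.4,-5.7,-14] .. [19.3,-1.7,-4.5]
B = cube([1.7, 8.5, 2.2]) → bbox [0,0,0] .. [1.7,8.5,2.2]
lo = A.lo+B.lo = [3.4+0, -5.7+0, -14+0] = [3.400,-5.700,-14.000]
hi = A.hi+B.hi = [19.3+1.7, -1.7+8.5, -4.5+2.2] = [21.000,6.800,-2.300]
diag = √(17.6²+12.5²+11.7²) = √602.9 = 24.554


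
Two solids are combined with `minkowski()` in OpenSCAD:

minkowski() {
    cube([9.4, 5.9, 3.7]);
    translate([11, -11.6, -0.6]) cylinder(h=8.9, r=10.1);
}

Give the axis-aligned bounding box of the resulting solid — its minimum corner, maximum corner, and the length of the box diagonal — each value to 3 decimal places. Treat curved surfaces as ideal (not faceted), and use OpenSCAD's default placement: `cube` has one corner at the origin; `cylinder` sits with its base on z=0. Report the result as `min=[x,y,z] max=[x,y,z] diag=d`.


min=[0.900,-21.700,-0.600] max=[30.500,4.400,12.000] diag=41.426

A = translate([11, -11.6, -0.6]) cylinder(h=8.9, r=10.1) → bbox [0.9,-21.7,-0.6] .. [21.1,-1.5,8.3]
B = cube([9.4, 5.9, 3.7]) → bbox [0,0,0] .. [9.4,5.9,3.7]
lo = A.lo+B.lo = [0.9+0, -21.7+0, -0.6+0] = [0.900,-21.700,-0.600]
hi = A.hi+B.hi = [21.1+9.4, -1.5+5.9, 8.3+3.7] = [30.500,4.400,12.000]
diag = √(29.6²+26.1²+12.6²) = √1716.13 = 41.426


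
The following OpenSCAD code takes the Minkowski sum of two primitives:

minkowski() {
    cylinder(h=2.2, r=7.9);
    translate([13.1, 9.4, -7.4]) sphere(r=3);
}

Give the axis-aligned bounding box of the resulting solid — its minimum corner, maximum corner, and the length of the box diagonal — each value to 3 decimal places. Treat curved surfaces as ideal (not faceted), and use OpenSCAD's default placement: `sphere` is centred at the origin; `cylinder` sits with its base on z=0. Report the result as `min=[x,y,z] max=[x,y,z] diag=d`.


A = translate([13.1, 9.4, -7.4]) sphere(r=3) → bbox [10.1,6.4,-10.4] .. [16.1,12.4,-4.4]
B = cylinder(h=2.2, r=7.9) → bbox [-7.9,-7.9,0] .. [7.9,7.9,2.2]
lo = A.lo+B.lo = [10.1-7.9, 6.4-7.9, -10.4+0] = [2.200,-1.500,-10.400]
hi = A.hi+B.hi = [16.1+7.9, 12.4+7.9, -4.4+2.2] = [24.000,20.300,-2.200]
diag = √(21.8²+21.8²+8.2²) = √1017.72 = 31.902

min=[2.200,-1.500,-10.400] max=[24.000,20.300,-2.200] diag=31.902


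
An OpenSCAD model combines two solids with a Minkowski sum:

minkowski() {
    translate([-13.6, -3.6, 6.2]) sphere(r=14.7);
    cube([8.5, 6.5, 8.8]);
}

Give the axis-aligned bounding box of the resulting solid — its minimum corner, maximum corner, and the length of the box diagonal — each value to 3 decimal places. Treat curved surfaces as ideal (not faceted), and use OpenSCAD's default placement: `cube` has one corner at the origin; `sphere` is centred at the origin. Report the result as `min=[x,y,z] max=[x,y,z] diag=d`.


A = translate([-13.6, -3.6, 6.2]) sphere(r=14.7) → bbox [-28.3,-18.3,-8.5] .. [1.1,11.1,20.9]
B = cube([8.5, 6.5, 8.8]) → bbox [0,0,0] .. [8.5,6.5,8.8]
lo = A.lo+B.lo = [-28.3+0, -18.3+0, -8.5+0] = [-28.300,-18.300,-8.500]
hi = A.hi+B.hi = [1.1+8.5, 11.1+6.5, 20.9+8.8] = [9.600,17.600,29.700]
diag = √(37.9²+35.9²+38.2²) = √4184.46 = 64.687

min=[-28.300,-18.300,-8.500] max=[9.600,17.600,29.700] diag=64.687


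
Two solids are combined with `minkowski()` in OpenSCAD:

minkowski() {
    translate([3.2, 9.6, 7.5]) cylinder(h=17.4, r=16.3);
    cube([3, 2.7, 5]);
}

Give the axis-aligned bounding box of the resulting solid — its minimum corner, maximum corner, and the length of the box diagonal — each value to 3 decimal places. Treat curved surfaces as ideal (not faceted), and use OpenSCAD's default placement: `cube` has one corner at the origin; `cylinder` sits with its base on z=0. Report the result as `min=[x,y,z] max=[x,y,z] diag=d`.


min=[-13.100,-6.700,7.500] max=[22.500,28.600,29.900] diag=54.911

A = translate([3.2, 9.6, 7.5]) cylinder(h=17.4, r=16.3) → bbox [-13.1,-6.7,7.5] .. [19.5,25.9,24.9]
B = cube([3, 2.7, 5]) → bbox [0,0,0] .. [3,2.7,5]
lo = A.lo+B.lo = [-13.1+0, -6.7+0, 7.5+0] = [-13.100,-6.700,7.500]
hi = A.hi+B.hi = [19.5+3, 25.9+2.7, 24.9+5] = [22.500,28.600,29.900]
diag = √(35.6²+35.3²+22.4²) = √3015.21 = 54.911


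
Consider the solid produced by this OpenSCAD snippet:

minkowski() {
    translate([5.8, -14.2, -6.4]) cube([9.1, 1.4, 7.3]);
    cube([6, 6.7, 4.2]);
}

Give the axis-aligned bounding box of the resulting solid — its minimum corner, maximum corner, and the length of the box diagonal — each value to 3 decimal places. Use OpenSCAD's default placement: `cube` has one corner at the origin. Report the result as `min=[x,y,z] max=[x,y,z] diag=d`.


A = translate([5.8, -14.2, -6.4]) cube([9.1, 1.4, 7.3]) → bbox [5.8,-14.2,-6.4] .. [14.9,-12.8,0.9]
B = cube([6, 6.7, 4.2]) → bbox [0,0,0] .. [6,6.7,4.2]
lo = A.lo+B.lo = [5.8+0, -14.2+0, -6.4+0] = [5.800,-14.200,-6.400]
hi = A.hi+B.hi = [14.9+6, -12.8+6.7, 0.9+4.2] = [20.900,-6.100,5.100]
diag = √(15.1²+8.1²+11.5²) = √425.87 = 20.637

min=[5.800,-14.200,-6.400] max=[20.900,-6.100,5.100] diag=20.637


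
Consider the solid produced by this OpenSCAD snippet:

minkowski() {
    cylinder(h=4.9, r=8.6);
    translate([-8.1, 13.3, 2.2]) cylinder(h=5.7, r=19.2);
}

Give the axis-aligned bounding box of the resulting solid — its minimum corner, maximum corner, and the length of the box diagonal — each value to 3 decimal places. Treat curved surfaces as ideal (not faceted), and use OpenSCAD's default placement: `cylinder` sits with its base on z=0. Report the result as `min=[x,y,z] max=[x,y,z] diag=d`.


A = translate([-8.1, 13.3, 2.2]) cylinder(h=5.7, r=19.2) → bbox [-27.3,-5.9,2.2] .. [11.1,32.5,7.9]
B = cylinder(h=4.9, r=8.6) → bbox [-8.6,-8.6,0] .. [8.6,8.6,4.9]
lo = A.lo+B.lo = [-27.3-8.6, -5.9-8.6, 2.2+0] = [-35.900,-14.500,2.200]
hi = A.hi+B.hi = [11.1+8.6, 32.5+8.6, 7.9+4.9] = [19.700,41.100,12.800]
diag = √(55.6²+55.6²+10.6²) = √6295.08 = 79.342

min=[-35.900,-14.500,2.200] max=[19.700,41.100,12.800] diag=79.342


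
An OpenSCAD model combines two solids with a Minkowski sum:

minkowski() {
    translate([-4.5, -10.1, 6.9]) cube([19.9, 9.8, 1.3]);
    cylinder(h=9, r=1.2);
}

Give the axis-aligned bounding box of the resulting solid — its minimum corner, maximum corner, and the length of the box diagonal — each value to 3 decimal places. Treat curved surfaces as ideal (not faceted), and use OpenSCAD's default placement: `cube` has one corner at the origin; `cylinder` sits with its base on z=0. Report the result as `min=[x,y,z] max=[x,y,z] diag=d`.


min=[-5.700,-11.300,6.900] max=[16.600,0.900,17.200] diag=27.427

A = translate([-4.5, -10.1, 6.9]) cube([19.9, 9.8, 1.3]) → bbox [-4.5,-10.1,6.9] .. [15.4,-0.3,8.2]
B = cylinder(h=9, r=1.2) → bbox [-1.2,-1.2,0] .. [1.2,1.2,9]
lo = A.lo+B.lo = [-4.5-1.2, -10.1-1.2, 6.9+0] = [-5.700,-11.300,6.900]
hi = A.hi+B.hi = [15.4+1.2, -0.3+1.2, 8.2+9] = [16.600,0.900,17.200]
diag = √(22.3²+12.2²+10.3²) = √752.22 = 27.427
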